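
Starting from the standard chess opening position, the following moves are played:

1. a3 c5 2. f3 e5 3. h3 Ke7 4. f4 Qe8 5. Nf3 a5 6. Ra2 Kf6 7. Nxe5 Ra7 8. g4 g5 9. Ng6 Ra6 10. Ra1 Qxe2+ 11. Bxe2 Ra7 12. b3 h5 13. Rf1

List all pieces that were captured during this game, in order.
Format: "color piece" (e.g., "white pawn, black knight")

Tracking captures:
  Nxe5: captured black pawn
  Qxe2+: captured white pawn
  Bxe2: captured black queen

black pawn, white pawn, black queen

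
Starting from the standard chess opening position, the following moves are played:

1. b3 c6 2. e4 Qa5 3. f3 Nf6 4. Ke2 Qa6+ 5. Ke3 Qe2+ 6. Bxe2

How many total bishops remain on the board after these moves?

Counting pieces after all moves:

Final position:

  a b c d e f g h
  ─────────────────
8│♜ ♞ ♝ · ♚ ♝ · ♜│8
7│♟ ♟ · ♟ ♟ ♟ ♟ ♟│7
6│· · ♟ · · ♞ · ·│6
5│· · · · · · · ·│5
4│· · · · ♙ · · ·│4
3│· ♙ · · ♔ ♙ · ·│3
2│♙ · ♙ ♙ ♗ · ♙ ♙│2
1│♖ ♘ ♗ ♕ · · ♘ ♖│1
  ─────────────────
  a b c d e f g h


4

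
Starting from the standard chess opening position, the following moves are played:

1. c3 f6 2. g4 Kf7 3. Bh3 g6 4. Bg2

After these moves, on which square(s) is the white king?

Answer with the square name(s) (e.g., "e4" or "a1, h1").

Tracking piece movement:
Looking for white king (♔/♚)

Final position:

  a b c d e f g h
  ─────────────────
8│♜ ♞ ♝ ♛ · ♝ ♞ ♜│8
7│♟ ♟ ♟ ♟ ♟ ♚ · ♟│7
6│· · · · · ♟ ♟ ·│6
5│· · · · · · · ·│5
4│· · · · · · ♙ ·│4
3│· · ♙ · · · · ·│3
2│♙ ♙ · ♙ ♙ ♙ ♗ ♙│2
1│♖ ♘ ♗ ♕ ♔ · ♘ ♖│1
  ─────────────────
  a b c d e f g h


e1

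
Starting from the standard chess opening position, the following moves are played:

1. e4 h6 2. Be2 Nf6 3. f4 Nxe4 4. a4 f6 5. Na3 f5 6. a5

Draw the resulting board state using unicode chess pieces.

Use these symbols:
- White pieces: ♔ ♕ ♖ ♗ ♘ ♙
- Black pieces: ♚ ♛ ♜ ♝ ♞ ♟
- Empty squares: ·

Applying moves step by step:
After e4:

♜ ♞ ♝ ♛ ♚ ♝ ♞ ♜
♟ ♟ ♟ ♟ ♟ ♟ ♟ ♟
· · · · · · · ·
· · · · · · · ·
· · · · ♙ · · ·
· · · · · · · ·
♙ ♙ ♙ ♙ · ♙ ♙ ♙
♖ ♘ ♗ ♕ ♔ ♗ ♘ ♖


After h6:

♜ ♞ ♝ ♛ ♚ ♝ ♞ ♜
♟ ♟ ♟ ♟ ♟ ♟ ♟ ·
· · · · · · · ♟
· · · · · · · ·
· · · · ♙ · · ·
· · · · · · · ·
♙ ♙ ♙ ♙ · ♙ ♙ ♙
♖ ♘ ♗ ♕ ♔ ♗ ♘ ♖


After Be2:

♜ ♞ ♝ ♛ ♚ ♝ ♞ ♜
♟ ♟ ♟ ♟ ♟ ♟ ♟ ·
· · · · · · · ♟
· · · · · · · ·
· · · · ♙ · · ·
· · · · · · · ·
♙ ♙ ♙ ♙ ♗ ♙ ♙ ♙
♖ ♘ ♗ ♕ ♔ · ♘ ♖


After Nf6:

♜ ♞ ♝ ♛ ♚ ♝ · ♜
♟ ♟ ♟ ♟ ♟ ♟ ♟ ·
· · · · · ♞ · ♟
· · · · · · · ·
· · · · ♙ · · ·
· · · · · · · ·
♙ ♙ ♙ ♙ ♗ ♙ ♙ ♙
♖ ♘ ♗ ♕ ♔ · ♘ ♖


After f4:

♜ ♞ ♝ ♛ ♚ ♝ · ♜
♟ ♟ ♟ ♟ ♟ ♟ ♟ ·
· · · · · ♞ · ♟
· · · · · · · ·
· · · · ♙ ♙ · ·
· · · · · · · ·
♙ ♙ ♙ ♙ ♗ · ♙ ♙
♖ ♘ ♗ ♕ ♔ · ♘ ♖


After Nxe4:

♜ ♞ ♝ ♛ ♚ ♝ · ♜
♟ ♟ ♟ ♟ ♟ ♟ ♟ ·
· · · · · · · ♟
· · · · · · · ·
· · · · ♞ ♙ · ·
· · · · · · · ·
♙ ♙ ♙ ♙ ♗ · ♙ ♙
♖ ♘ ♗ ♕ ♔ · ♘ ♖


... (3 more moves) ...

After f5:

♜ ♞ ♝ ♛ ♚ ♝ · ♜
♟ ♟ ♟ ♟ ♟ · ♟ ·
· · · · · · · ♟
· · · · · ♟ · ·
♙ · · · ♞ ♙ · ·
♘ · · · · · · ·
· ♙ ♙ ♙ ♗ · ♙ ♙
♖ · ♗ ♕ ♔ · ♘ ♖


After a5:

♜ ♞ ♝ ♛ ♚ ♝ · ♜
♟ ♟ ♟ ♟ ♟ · ♟ ·
· · · · · · · ♟
♙ · · · · ♟ · ·
· · · · ♞ ♙ · ·
♘ · · · · · · ·
· ♙ ♙ ♙ ♗ · ♙ ♙
♖ · ♗ ♕ ♔ · ♘ ♖



  a b c d e f g h
  ─────────────────
8│♜ ♞ ♝ ♛ ♚ ♝ · ♜│8
7│♟ ♟ ♟ ♟ ♟ · ♟ ·│7
6│· · · · · · · ♟│6
5│♙ · · · · ♟ · ·│5
4│· · · · ♞ ♙ · ·│4
3│♘ · · · · · · ·│3
2│· ♙ ♙ ♙ ♗ · ♙ ♙│2
1│♖ · ♗ ♕ ♔ · ♘ ♖│1
  ─────────────────
  a b c d e f g h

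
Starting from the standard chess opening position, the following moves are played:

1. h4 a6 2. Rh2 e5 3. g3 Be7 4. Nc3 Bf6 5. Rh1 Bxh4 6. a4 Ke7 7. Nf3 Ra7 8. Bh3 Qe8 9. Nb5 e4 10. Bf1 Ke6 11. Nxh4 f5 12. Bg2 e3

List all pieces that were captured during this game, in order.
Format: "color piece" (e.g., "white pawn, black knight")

Tracking captures:
  Bxh4: captured white pawn
  Nxh4: captured black bishop

white pawn, black bishop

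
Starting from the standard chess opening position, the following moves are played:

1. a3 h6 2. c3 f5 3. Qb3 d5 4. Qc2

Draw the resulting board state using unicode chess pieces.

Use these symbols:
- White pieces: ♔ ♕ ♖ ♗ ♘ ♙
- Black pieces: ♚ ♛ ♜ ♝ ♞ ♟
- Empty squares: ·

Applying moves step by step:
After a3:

♜ ♞ ♝ ♛ ♚ ♝ ♞ ♜
♟ ♟ ♟ ♟ ♟ ♟ ♟ ♟
· · · · · · · ·
· · · · · · · ·
· · · · · · · ·
♙ · · · · · · ·
· ♙ ♙ ♙ ♙ ♙ ♙ ♙
♖ ♘ ♗ ♕ ♔ ♗ ♘ ♖


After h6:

♜ ♞ ♝ ♛ ♚ ♝ ♞ ♜
♟ ♟ ♟ ♟ ♟ ♟ ♟ ·
· · · · · · · ♟
· · · · · · · ·
· · · · · · · ·
♙ · · · · · · ·
· ♙ ♙ ♙ ♙ ♙ ♙ ♙
♖ ♘ ♗ ♕ ♔ ♗ ♘ ♖


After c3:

♜ ♞ ♝ ♛ ♚ ♝ ♞ ♜
♟ ♟ ♟ ♟ ♟ ♟ ♟ ·
· · · · · · · ♟
· · · · · · · ·
· · · · · · · ·
♙ · ♙ · · · · ·
· ♙ · ♙ ♙ ♙ ♙ ♙
♖ ♘ ♗ ♕ ♔ ♗ ♘ ♖


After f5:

♜ ♞ ♝ ♛ ♚ ♝ ♞ ♜
♟ ♟ ♟ ♟ ♟ · ♟ ·
· · · · · · · ♟
· · · · · ♟ · ·
· · · · · · · ·
♙ · ♙ · · · · ·
· ♙ · ♙ ♙ ♙ ♙ ♙
♖ ♘ ♗ ♕ ♔ ♗ ♘ ♖


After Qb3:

♜ ♞ ♝ ♛ ♚ ♝ ♞ ♜
♟ ♟ ♟ ♟ ♟ · ♟ ·
· · · · · · · ♟
· · · · · ♟ · ·
· · · · · · · ·
♙ ♕ ♙ · · · · ·
· ♙ · ♙ ♙ ♙ ♙ ♙
♖ ♘ ♗ · ♔ ♗ ♘ ♖


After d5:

♜ ♞ ♝ ♛ ♚ ♝ ♞ ♜
♟ ♟ ♟ · ♟ · ♟ ·
· · · · · · · ♟
· · · ♟ · ♟ · ·
· · · · · · · ·
♙ ♕ ♙ · · · · ·
· ♙ · ♙ ♙ ♙ ♙ ♙
♖ ♘ ♗ · ♔ ♗ ♘ ♖


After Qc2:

♜ ♞ ♝ ♛ ♚ ♝ ♞ ♜
♟ ♟ ♟ · ♟ · ♟ ·
· · · · · · · ♟
· · · ♟ · ♟ · ·
· · · · · · · ·
♙ · ♙ · · · · ·
· ♙ ♕ ♙ ♙ ♙ ♙ ♙
♖ ♘ ♗ · ♔ ♗ ♘ ♖



  a b c d e f g h
  ─────────────────
8│♜ ♞ ♝ ♛ ♚ ♝ ♞ ♜│8
7│♟ ♟ ♟ · ♟ · ♟ ·│7
6│· · · · · · · ♟│6
5│· · · ♟ · ♟ · ·│5
4│· · · · · · · ·│4
3│♙ · ♙ · · · · ·│3
2│· ♙ ♕ ♙ ♙ ♙ ♙ ♙│2
1│♖ ♘ ♗ · ♔ ♗ ♘ ♖│1
  ─────────────────
  a b c d e f g h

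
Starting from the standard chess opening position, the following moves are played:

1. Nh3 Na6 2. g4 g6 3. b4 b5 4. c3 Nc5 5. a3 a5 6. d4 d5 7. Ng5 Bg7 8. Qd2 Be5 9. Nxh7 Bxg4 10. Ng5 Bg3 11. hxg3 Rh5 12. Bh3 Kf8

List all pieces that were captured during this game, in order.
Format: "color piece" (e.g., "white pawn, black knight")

Tracking captures:
  Nxh7: captured black pawn
  Bxg4: captured white pawn
  hxg3: captured black bishop

black pawn, white pawn, black bishop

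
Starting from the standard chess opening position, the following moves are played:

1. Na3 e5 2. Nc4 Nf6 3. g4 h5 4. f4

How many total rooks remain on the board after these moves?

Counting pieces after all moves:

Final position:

  a b c d e f g h
  ─────────────────
8│♜ ♞ ♝ ♛ ♚ ♝ · ♜│8
7│♟ ♟ ♟ ♟ · ♟ ♟ ·│7
6│· · · · · ♞ · ·│6
5│· · · · ♟ · · ♟│5
4│· · ♘ · · ♙ ♙ ·│4
3│· · · · · · · ·│3
2│♙ ♙ ♙ ♙ ♙ · · ♙│2
1│♖ · ♗ ♕ ♔ ♗ ♘ ♖│1
  ─────────────────
  a b c d e f g h


4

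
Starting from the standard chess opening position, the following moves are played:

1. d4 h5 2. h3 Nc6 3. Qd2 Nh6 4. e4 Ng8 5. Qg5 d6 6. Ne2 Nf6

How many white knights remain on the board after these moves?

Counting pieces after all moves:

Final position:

  a b c d e f g h
  ─────────────────
8│♜ · ♝ ♛ ♚ ♝ · ♜│8
7│♟ ♟ ♟ · ♟ ♟ ♟ ·│7
6│· · ♞ ♟ · ♞ · ·│6
5│· · · · · · ♕ ♟│5
4│· · · ♙ ♙ · · ·│4
3│· · · · · · · ♙│3
2│♙ ♙ ♙ · ♘ ♙ ♙ ·│2
1│♖ ♘ ♗ · ♔ ♗ · ♖│1
  ─────────────────
  a b c d e f g h


2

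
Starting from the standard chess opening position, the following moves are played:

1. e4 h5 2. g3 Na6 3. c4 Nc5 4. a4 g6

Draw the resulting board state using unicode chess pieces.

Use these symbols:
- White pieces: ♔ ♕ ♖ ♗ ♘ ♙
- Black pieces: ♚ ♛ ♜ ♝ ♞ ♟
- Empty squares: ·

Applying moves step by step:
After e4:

♜ ♞ ♝ ♛ ♚ ♝ ♞ ♜
♟ ♟ ♟ ♟ ♟ ♟ ♟ ♟
· · · · · · · ·
· · · · · · · ·
· · · · ♙ · · ·
· · · · · · · ·
♙ ♙ ♙ ♙ · ♙ ♙ ♙
♖ ♘ ♗ ♕ ♔ ♗ ♘ ♖


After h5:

♜ ♞ ♝ ♛ ♚ ♝ ♞ ♜
♟ ♟ ♟ ♟ ♟ ♟ ♟ ·
· · · · · · · ·
· · · · · · · ♟
· · · · ♙ · · ·
· · · · · · · ·
♙ ♙ ♙ ♙ · ♙ ♙ ♙
♖ ♘ ♗ ♕ ♔ ♗ ♘ ♖


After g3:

♜ ♞ ♝ ♛ ♚ ♝ ♞ ♜
♟ ♟ ♟ ♟ ♟ ♟ ♟ ·
· · · · · · · ·
· · · · · · · ♟
· · · · ♙ · · ·
· · · · · · ♙ ·
♙ ♙ ♙ ♙ · ♙ · ♙
♖ ♘ ♗ ♕ ♔ ♗ ♘ ♖


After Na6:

♜ · ♝ ♛ ♚ ♝ ♞ ♜
♟ ♟ ♟ ♟ ♟ ♟ ♟ ·
♞ · · · · · · ·
· · · · · · · ♟
· · · · ♙ · · ·
· · · · · · ♙ ·
♙ ♙ ♙ ♙ · ♙ · ♙
♖ ♘ ♗ ♕ ♔ ♗ ♘ ♖


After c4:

♜ · ♝ ♛ ♚ ♝ ♞ ♜
♟ ♟ ♟ ♟ ♟ ♟ ♟ ·
♞ · · · · · · ·
· · · · · · · ♟
· · ♙ · ♙ · · ·
· · · · · · ♙ ·
♙ ♙ · ♙ · ♙ · ♙
♖ ♘ ♗ ♕ ♔ ♗ ♘ ♖


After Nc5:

♜ · ♝ ♛ ♚ ♝ ♞ ♜
♟ ♟ ♟ ♟ ♟ ♟ ♟ ·
· · · · · · · ·
· · ♞ · · · · ♟
· · ♙ · ♙ · · ·
· · · · · · ♙ ·
♙ ♙ · ♙ · ♙ · ♙
♖ ♘ ♗ ♕ ♔ ♗ ♘ ♖


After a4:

♜ · ♝ ♛ ♚ ♝ ♞ ♜
♟ ♟ ♟ ♟ ♟ ♟ ♟ ·
· · · · · · · ·
· · ♞ · · · · ♟
♙ · ♙ · ♙ · · ·
· · · · · · ♙ ·
· ♙ · ♙ · ♙ · ♙
♖ ♘ ♗ ♕ ♔ ♗ ♘ ♖


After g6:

♜ · ♝ ♛ ♚ ♝ ♞ ♜
♟ ♟ ♟ ♟ ♟ ♟ · ·
· · · · · · ♟ ·
· · ♞ · · · · ♟
♙ · ♙ · ♙ · · ·
· · · · · · ♙ ·
· ♙ · ♙ · ♙ · ♙
♖ ♘ ♗ ♕ ♔ ♗ ♘ ♖



  a b c d e f g h
  ─────────────────
8│♜ · ♝ ♛ ♚ ♝ ♞ ♜│8
7│♟ ♟ ♟ ♟ ♟ ♟ · ·│7
6│· · · · · · ♟ ·│6
5│· · ♞ · · · · ♟│5
4│♙ · ♙ · ♙ · · ·│4
3│· · · · · · ♙ ·│3
2│· ♙ · ♙ · ♙ · ♙│2
1│♖ ♘ ♗ ♕ ♔ ♗ ♘ ♖│1
  ─────────────────
  a b c d e f g h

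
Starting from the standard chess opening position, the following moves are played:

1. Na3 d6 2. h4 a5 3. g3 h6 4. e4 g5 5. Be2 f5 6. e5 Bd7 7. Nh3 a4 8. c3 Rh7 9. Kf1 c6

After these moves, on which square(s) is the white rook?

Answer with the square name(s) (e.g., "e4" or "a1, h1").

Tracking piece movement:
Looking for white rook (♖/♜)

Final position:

  a b c d e f g h
  ─────────────────
8│♜ ♞ · ♛ ♚ ♝ ♞ ·│8
7│· ♟ · ♝ ♟ · · ♜│7
6│· · ♟ ♟ · · · ♟│6
5│· · · · ♙ ♟ ♟ ·│5
4│♟ · · · · · · ♙│4
3│♘ · ♙ · · · ♙ ♘│3
2│♙ ♙ · ♙ ♗ ♙ · ·│2
1│♖ · ♗ ♕ · ♔ · ♖│1
  ─────────────────
  a b c d e f g h


a1, h1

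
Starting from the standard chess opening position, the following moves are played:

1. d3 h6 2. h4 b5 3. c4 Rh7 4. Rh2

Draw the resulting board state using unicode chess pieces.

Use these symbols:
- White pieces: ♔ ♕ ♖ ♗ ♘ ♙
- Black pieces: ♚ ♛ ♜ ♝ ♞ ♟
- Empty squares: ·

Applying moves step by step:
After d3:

♜ ♞ ♝ ♛ ♚ ♝ ♞ ♜
♟ ♟ ♟ ♟ ♟ ♟ ♟ ♟
· · · · · · · ·
· · · · · · · ·
· · · · · · · ·
· · · ♙ · · · ·
♙ ♙ ♙ · ♙ ♙ ♙ ♙
♖ ♘ ♗ ♕ ♔ ♗ ♘ ♖


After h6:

♜ ♞ ♝ ♛ ♚ ♝ ♞ ♜
♟ ♟ ♟ ♟ ♟ ♟ ♟ ·
· · · · · · · ♟
· · · · · · · ·
· · · · · · · ·
· · · ♙ · · · ·
♙ ♙ ♙ · ♙ ♙ ♙ ♙
♖ ♘ ♗ ♕ ♔ ♗ ♘ ♖


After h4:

♜ ♞ ♝ ♛ ♚ ♝ ♞ ♜
♟ ♟ ♟ ♟ ♟ ♟ ♟ ·
· · · · · · · ♟
· · · · · · · ·
· · · · · · · ♙
· · · ♙ · · · ·
♙ ♙ ♙ · ♙ ♙ ♙ ·
♖ ♘ ♗ ♕ ♔ ♗ ♘ ♖


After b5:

♜ ♞ ♝ ♛ ♚ ♝ ♞ ♜
♟ · ♟ ♟ ♟ ♟ ♟ ·
· · · · · · · ♟
· ♟ · · · · · ·
· · · · · · · ♙
· · · ♙ · · · ·
♙ ♙ ♙ · ♙ ♙ ♙ ·
♖ ♘ ♗ ♕ ♔ ♗ ♘ ♖


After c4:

♜ ♞ ♝ ♛ ♚ ♝ ♞ ♜
♟ · ♟ ♟ ♟ ♟ ♟ ·
· · · · · · · ♟
· ♟ · · · · · ·
· · ♙ · · · · ♙
· · · ♙ · · · ·
♙ ♙ · · ♙ ♙ ♙ ·
♖ ♘ ♗ ♕ ♔ ♗ ♘ ♖


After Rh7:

♜ ♞ ♝ ♛ ♚ ♝ ♞ ·
♟ · ♟ ♟ ♟ ♟ ♟ ♜
· · · · · · · ♟
· ♟ · · · · · ·
· · ♙ · · · · ♙
· · · ♙ · · · ·
♙ ♙ · · ♙ ♙ ♙ ·
♖ ♘ ♗ ♕ ♔ ♗ ♘ ♖


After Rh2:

♜ ♞ ♝ ♛ ♚ ♝ ♞ ·
♟ · ♟ ♟ ♟ ♟ ♟ ♜
· · · · · · · ♟
· ♟ · · · · · ·
· · ♙ · · · · ♙
· · · ♙ · · · ·
♙ ♙ · · ♙ ♙ ♙ ♖
♖ ♘ ♗ ♕ ♔ ♗ ♘ ·



  a b c d e f g h
  ─────────────────
8│♜ ♞ ♝ ♛ ♚ ♝ ♞ ·│8
7│♟ · ♟ ♟ ♟ ♟ ♟ ♜│7
6│· · · · · · · ♟│6
5│· ♟ · · · · · ·│5
4│· · ♙ · · · · ♙│4
3│· · · ♙ · · · ·│3
2│♙ ♙ · · ♙ ♙ ♙ ♖│2
1│♖ ♘ ♗ ♕ ♔ ♗ ♘ ·│1
  ─────────────────
  a b c d e f g h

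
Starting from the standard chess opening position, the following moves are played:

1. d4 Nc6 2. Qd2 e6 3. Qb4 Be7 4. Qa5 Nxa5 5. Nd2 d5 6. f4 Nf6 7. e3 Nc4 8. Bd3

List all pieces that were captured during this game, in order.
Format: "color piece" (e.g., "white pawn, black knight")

Tracking captures:
  Nxa5: captured white queen

white queen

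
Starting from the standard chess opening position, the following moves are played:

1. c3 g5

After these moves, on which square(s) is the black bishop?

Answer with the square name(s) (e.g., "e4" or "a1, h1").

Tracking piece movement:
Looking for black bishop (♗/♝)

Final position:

  a b c d e f g h
  ─────────────────
8│♜ ♞ ♝ ♛ ♚ ♝ ♞ ♜│8
7│♟ ♟ ♟ ♟ ♟ ♟ · ♟│7
6│· · · · · · · ·│6
5│· · · · · · ♟ ·│5
4│· · · · · · · ·│4
3│· · ♙ · · · · ·│3
2│♙ ♙ · ♙ ♙ ♙ ♙ ♙│2
1│♖ ♘ ♗ ♕ ♔ ♗ ♘ ♖│1
  ─────────────────
  a b c d e f g h


c8, f8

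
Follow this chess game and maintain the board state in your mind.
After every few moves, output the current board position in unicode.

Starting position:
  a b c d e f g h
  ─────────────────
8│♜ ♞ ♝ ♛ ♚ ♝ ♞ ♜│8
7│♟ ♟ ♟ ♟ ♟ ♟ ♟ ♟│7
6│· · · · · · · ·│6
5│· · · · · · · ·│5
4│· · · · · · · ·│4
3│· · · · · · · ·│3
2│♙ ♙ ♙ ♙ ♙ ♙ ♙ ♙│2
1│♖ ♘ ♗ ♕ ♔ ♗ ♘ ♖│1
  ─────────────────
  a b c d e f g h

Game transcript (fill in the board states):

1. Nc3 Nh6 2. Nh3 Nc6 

  a b c d e f g h
  ─────────────────
8│♜ · ♝ ♛ ♚ ♝ · ♜│8
7│♟ ♟ ♟ ♟ ♟ ♟ ♟ ♟│7
6│· · ♞ · · · · ♞│6
5│· · · · · · · ·│5
4│· · · · · · · ·│4
3│· · ♘ · · · · ♘│3
2│♙ ♙ ♙ ♙ ♙ ♙ ♙ ♙│2
1│♖ · ♗ ♕ ♔ ♗ · ♖│1
  ─────────────────
  a b c d e f g h

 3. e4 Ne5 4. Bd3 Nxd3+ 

  a b c d e f g h
  ─────────────────
8│♜ · ♝ ♛ ♚ ♝ · ♜│8
7│♟ ♟ ♟ ♟ ♟ ♟ ♟ ♟│7
6│· · · · · · · ♞│6
5│· · · · · · · ·│5
4│· · · · ♙ · · ·│4
3│· · ♘ ♞ · · · ♘│3
2│♙ ♙ ♙ ♙ · ♙ ♙ ♙│2
1│♖ · ♗ ♕ ♔ · · ♖│1
  ─────────────────
  a b c d e f g h

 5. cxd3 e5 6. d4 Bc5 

  a b c d e f g h
  ─────────────────
8│♜ · ♝ ♛ ♚ · · ♜│8
7│♟ ♟ ♟ ♟ · ♟ ♟ ♟│7
6│· · · · · · · ♞│6
5│· · ♝ · ♟ · · ·│5
4│· · · ♙ ♙ · · ·│4
3│· · ♘ · · · · ♘│3
2│♙ ♙ · ♙ · ♙ ♙ ♙│2
1│♖ · ♗ ♕ ♔ · · ♖│1
  ─────────────────
  a b c d e f g h



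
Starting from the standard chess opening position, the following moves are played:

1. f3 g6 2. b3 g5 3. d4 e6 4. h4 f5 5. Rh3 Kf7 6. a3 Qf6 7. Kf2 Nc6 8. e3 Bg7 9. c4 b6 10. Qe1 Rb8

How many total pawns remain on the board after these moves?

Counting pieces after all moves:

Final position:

  a b c d e f g h
  ─────────────────
8│· ♜ ♝ · · · ♞ ♜│8
7│♟ · ♟ ♟ · ♚ ♝ ♟│7
6│· ♟ ♞ · ♟ ♛ · ·│6
5│· · · · · ♟ ♟ ·│5
4│· · ♙ ♙ · · · ♙│4
3│♙ ♙ · · ♙ ♙ · ♖│3
2│· · · · · ♔ ♙ ·│2
1│♖ ♘ ♗ · ♕ ♗ ♘ ·│1
  ─────────────────
  a b c d e f g h


16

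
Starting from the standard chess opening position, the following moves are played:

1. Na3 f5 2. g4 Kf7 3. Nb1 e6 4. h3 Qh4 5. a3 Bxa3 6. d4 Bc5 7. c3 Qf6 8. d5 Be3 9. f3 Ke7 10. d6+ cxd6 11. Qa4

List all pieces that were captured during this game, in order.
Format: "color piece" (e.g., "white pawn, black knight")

Tracking captures:
  Bxa3: captured white pawn
  cxd6: captured white pawn

white pawn, white pawn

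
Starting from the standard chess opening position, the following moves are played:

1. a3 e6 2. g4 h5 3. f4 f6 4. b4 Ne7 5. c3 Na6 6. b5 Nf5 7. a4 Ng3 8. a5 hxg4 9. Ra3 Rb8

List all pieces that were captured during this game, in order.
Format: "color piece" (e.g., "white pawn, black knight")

Tracking captures:
  hxg4: captured white pawn

white pawn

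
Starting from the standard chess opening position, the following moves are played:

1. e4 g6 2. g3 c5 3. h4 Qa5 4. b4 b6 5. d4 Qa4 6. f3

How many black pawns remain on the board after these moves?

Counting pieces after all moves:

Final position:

  a b c d e f g h
  ─────────────────
8│♜ ♞ ♝ · ♚ ♝ ♞ ♜│8
7│♟ · · ♟ ♟ ♟ · ♟│7
6│· ♟ · · · · ♟ ·│6
5│· · ♟ · · · · ·│5
4│♛ ♙ · ♙ ♙ · · ♙│4
3│· · · · · ♙ ♙ ·│3
2│♙ · ♙ · · · · ·│2
1│♖ ♘ ♗ ♕ ♔ ♗ ♘ ♖│1
  ─────────────────
  a b c d e f g h


8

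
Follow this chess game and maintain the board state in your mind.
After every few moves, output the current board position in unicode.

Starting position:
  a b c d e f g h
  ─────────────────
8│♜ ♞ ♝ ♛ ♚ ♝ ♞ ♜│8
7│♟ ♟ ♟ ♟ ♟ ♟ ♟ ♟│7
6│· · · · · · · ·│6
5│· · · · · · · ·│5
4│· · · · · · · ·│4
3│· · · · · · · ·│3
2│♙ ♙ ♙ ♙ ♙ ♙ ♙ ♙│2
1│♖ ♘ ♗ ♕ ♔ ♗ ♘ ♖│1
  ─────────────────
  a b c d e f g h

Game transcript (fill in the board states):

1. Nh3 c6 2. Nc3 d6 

  a b c d e f g h
  ─────────────────
8│♜ ♞ ♝ ♛ ♚ ♝ ♞ ♜│8
7│♟ ♟ · · ♟ ♟ ♟ ♟│7
6│· · ♟ ♟ · · · ·│6
5│· · · · · · · ·│5
4│· · · · · · · ·│4
3│· · ♘ · · · · ♘│3
2│♙ ♙ ♙ ♙ ♙ ♙ ♙ ♙│2
1│♖ · ♗ ♕ ♔ ♗ · ♖│1
  ─────────────────
  a b c d e f g h

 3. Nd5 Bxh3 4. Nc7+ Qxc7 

  a b c d e f g h
  ─────────────────
8│♜ ♞ · · ♚ ♝ ♞ ♜│8
7│♟ ♟ ♛ · ♟ ♟ ♟ ♟│7
6│· · ♟ ♟ · · · ·│6
5│· · · · · · · ·│5
4│· · · · · · · ·│4
3│· · · · · · · ♝│3
2│♙ ♙ ♙ ♙ ♙ ♙ ♙ ♙│2
1│♖ · ♗ ♕ ♔ ♗ · ♖│1
  ─────────────────
  a b c d e f g h

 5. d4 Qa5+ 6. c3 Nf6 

  a b c d e f g h
  ─────────────────
8│♜ ♞ · · ♚ ♝ · ♜│8
7│♟ ♟ · · ♟ ♟ ♟ ♟│7
6│· · ♟ ♟ · ♞ · ·│6
5│♛ · · · · · · ·│5
4│· · · ♙ · · · ·│4
3│· · ♙ · · · · ♝│3
2│♙ ♙ · · ♙ ♙ ♙ ♙│2
1│♖ · ♗ ♕ ♔ ♗ · ♖│1
  ─────────────────
  a b c d e f g h

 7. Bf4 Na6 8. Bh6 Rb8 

  a b c d e f g h
  ─────────────────
8│· ♜ · · ♚ ♝ · ♜│8
7│♟ ♟ · · ♟ ♟ ♟ ♟│7
6│♞ · ♟ ♟ · ♞ · ♗│6
5│♛ · · · · · · ·│5
4│· · · ♙ · · · ·│4
3│· · ♙ · · · · ♝│3
2│♙ ♙ · · ♙ ♙ ♙ ♙│2
1│♖ · · ♕ ♔ ♗ · ♖│1
  ─────────────────
  a b c d e f g h

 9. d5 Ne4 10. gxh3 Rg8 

  a b c d e f g h
  ─────────────────
8│· ♜ · · ♚ ♝ ♜ ·│8
7│♟ ♟ · · ♟ ♟ ♟ ♟│7
6│♞ · ♟ ♟ · · · ♗│6
5│♛ · · ♙ · · · ·│5
4│· · · · ♞ · · ·│4
3│· · ♙ · · · · ♙│3
2│♙ ♙ · · ♙ ♙ · ♙│2
1│♖ · · ♕ ♔ ♗ · ♖│1
  ─────────────────
  a b c d e f g h



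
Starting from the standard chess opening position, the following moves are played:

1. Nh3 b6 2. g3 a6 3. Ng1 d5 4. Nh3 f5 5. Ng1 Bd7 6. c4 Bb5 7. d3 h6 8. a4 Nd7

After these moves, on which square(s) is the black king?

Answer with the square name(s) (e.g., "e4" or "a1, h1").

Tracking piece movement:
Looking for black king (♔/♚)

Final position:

  a b c d e f g h
  ─────────────────
8│♜ · · ♛ ♚ ♝ ♞ ♜│8
7│· · ♟ ♞ ♟ · ♟ ·│7
6│♟ ♟ · · · · · ♟│6
5│· ♝ · ♟ · ♟ · ·│5
4│♙ · ♙ · · · · ·│4
3│· · · ♙ · · ♙ ·│3
2│· ♙ · · ♙ ♙ · ♙│2
1│♖ ♘ ♗ ♕ ♔ ♗ ♘ ♖│1
  ─────────────────
  a b c d e f g h


e8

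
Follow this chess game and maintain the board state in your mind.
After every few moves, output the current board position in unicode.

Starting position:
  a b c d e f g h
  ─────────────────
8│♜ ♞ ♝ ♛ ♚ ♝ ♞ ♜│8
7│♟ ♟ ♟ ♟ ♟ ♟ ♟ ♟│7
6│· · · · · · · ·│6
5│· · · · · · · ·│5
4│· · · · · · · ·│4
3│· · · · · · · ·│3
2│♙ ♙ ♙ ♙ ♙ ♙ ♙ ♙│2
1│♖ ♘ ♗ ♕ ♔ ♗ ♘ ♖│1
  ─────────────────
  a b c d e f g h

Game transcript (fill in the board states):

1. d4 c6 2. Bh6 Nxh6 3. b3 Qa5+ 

  a b c d e f g h
  ─────────────────
8│♜ ♞ ♝ · ♚ ♝ · ♜│8
7│♟ ♟ · ♟ ♟ ♟ ♟ ♟│7
6│· · ♟ · · · · ♞│6
5│♛ · · · · · · ·│5
4│· · · ♙ · · · ·│4
3│· ♙ · · · · · ·│3
2│♙ · ♙ · ♙ ♙ ♙ ♙│2
1│♖ ♘ · ♕ ♔ ♗ ♘ ♖│1
  ─────────────────
  a b c d e f g h

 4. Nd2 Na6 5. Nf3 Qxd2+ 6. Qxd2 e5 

  a b c d e f g h
  ─────────────────
8│♜ · ♝ · ♚ ♝ · ♜│8
7│♟ ♟ · ♟ · ♟ ♟ ♟│7
6│♞ · ♟ · · · · ♞│6
5│· · · · ♟ · · ·│5
4│· · · ♙ · · · ·│4
3│· ♙ · · · ♘ · ·│3
2│♙ · ♙ ♕ ♙ ♙ ♙ ♙│2
1│♖ · · · ♔ ♗ · ♖│1
  ─────────────────
  a b c d e f g h

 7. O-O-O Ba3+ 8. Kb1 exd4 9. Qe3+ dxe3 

  a b c d e f g h
  ─────────────────
8│♜ · ♝ · ♚ · · ♜│8
7│♟ ♟ · ♟ · ♟ ♟ ♟│7
6│♞ · ♟ · · · · ♞│6
5│· · · · · · · ·│5
4│· · · · · · · ·│4
3│♝ ♙ · · ♟ ♘ · ·│3
2│♙ · ♙ · ♙ ♙ ♙ ♙│2
1│· ♔ · ♖ · ♗ · ♖│1
  ─────────────────
  a b c d e f g h

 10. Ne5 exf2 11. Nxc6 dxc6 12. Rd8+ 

  a b c d e f g h
  ─────────────────
8│♜ · ♝ ♖ ♚ · · ♜│8
7│♟ ♟ · · · ♟ ♟ ♟│7
6│♞ · ♟ · · · · ♞│6
5│· · · · · · · ·│5
4│· · · · · · · ·│4
3│♝ ♙ · · · · · ·│3
2│♙ · ♙ · ♙ ♟ ♙ ♙│2
1│· ♔ · · · ♗ · ♖│1
  ─────────────────
  a b c d e f g h


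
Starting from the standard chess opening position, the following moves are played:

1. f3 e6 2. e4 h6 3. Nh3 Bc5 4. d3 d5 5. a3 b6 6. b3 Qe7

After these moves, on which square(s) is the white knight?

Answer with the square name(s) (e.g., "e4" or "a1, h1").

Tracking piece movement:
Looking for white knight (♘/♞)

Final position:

  a b c d e f g h
  ─────────────────
8│♜ ♞ ♝ · ♚ · ♞ ♜│8
7│♟ · ♟ · ♛ ♟ ♟ ·│7
6│· ♟ · · ♟ · · ♟│6
5│· · ♝ ♟ · · · ·│5
4│· · · · ♙ · · ·│4
3│♙ ♙ · ♙ · ♙ · ♘│3
2│· · ♙ · · · ♙ ♙│2
1│♖ ♘ ♗ ♕ ♔ ♗ · ♖│1
  ─────────────────
  a b c d e f g h


b1, h3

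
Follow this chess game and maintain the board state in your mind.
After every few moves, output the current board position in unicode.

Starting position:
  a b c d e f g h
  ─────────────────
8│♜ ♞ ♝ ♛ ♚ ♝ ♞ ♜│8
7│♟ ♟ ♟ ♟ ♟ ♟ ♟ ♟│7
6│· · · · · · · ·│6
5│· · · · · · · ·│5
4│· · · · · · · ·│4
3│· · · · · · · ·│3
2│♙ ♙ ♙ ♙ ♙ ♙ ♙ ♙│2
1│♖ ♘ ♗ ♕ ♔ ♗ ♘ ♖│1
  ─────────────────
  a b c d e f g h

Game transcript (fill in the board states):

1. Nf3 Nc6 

  a b c d e f g h
  ─────────────────
8│♜ · ♝ ♛ ♚ ♝ ♞ ♜│8
7│♟ ♟ ♟ ♟ ♟ ♟ ♟ ♟│7
6│· · ♞ · · · · ·│6
5│· · · · · · · ·│5
4│· · · · · · · ·│4
3│· · · · · ♘ · ·│3
2│♙ ♙ ♙ ♙ ♙ ♙ ♙ ♙│2
1│♖ ♘ ♗ ♕ ♔ ♗ · ♖│1
  ─────────────────
  a b c d e f g h

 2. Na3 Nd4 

  a b c d e f g h
  ─────────────────
8│♜ · ♝ ♛ ♚ ♝ ♞ ♜│8
7│♟ ♟ ♟ ♟ ♟ ♟ ♟ ♟│7
6│· · · · · · · ·│6
5│· · · · · · · ·│5
4│· · · ♞ · · · ·│4
3│♘ · · · · ♘ · ·│3
2│♙ ♙ ♙ ♙ ♙ ♙ ♙ ♙│2
1│♖ · ♗ ♕ ♔ ♗ · ♖│1
  ─────────────────
  a b c d e f g h

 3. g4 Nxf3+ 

  a b c d e f g h
  ─────────────────
8│♜ · ♝ ♛ ♚ ♝ ♞ ♜│8
7│♟ ♟ ♟ ♟ ♟ ♟ ♟ ♟│7
6│· · · · · · · ·│6
5│· · · · · · · ·│5
4│· · · · · · ♙ ·│4
3│♘ · · · · ♞ · ·│3
2│♙ ♙ ♙ ♙ ♙ ♙ · ♙│2
1│♖ · ♗ ♕ ♔ ♗ · ♖│1
  ─────────────────
  a b c d e f g h

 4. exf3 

  a b c d e f g h
  ─────────────────
8│♜ · ♝ ♛ ♚ ♝ ♞ ♜│8
7│♟ ♟ ♟ ♟ ♟ ♟ ♟ ♟│7
6│· · · · · · · ·│6
5│· · · · · · · ·│5
4│· · · · · · ♙ ·│4
3│♘ · · · · ♙ · ·│3
2│♙ ♙ ♙ ♙ · ♙ · ♙│2
1│♖ · ♗ ♕ ♔ ♗ · ♖│1
  ─────────────────
  a b c d e f g h


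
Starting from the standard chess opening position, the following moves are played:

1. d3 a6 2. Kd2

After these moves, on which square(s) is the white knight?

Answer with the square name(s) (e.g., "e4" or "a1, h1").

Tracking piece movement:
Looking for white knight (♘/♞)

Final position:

  a b c d e f g h
  ─────────────────
8│♜ ♞ ♝ ♛ ♚ ♝ ♞ ♜│8
7│· ♟ ♟ ♟ ♟ ♟ ♟ ♟│7
6│♟ · · · · · · ·│6
5│· · · · · · · ·│5
4│· · · · · · · ·│4
3│· · · ♙ · · · ·│3
2│♙ ♙ ♙ ♔ ♙ ♙ ♙ ♙│2
1│♖ ♘ ♗ ♕ · ♗ ♘ ♖│1
  ─────────────────
  a b c d e f g h


b1, g1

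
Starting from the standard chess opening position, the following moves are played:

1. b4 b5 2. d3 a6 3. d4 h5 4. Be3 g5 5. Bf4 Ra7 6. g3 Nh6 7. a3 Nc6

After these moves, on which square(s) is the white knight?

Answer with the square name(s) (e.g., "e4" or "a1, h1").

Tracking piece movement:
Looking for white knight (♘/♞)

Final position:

  a b c d e f g h
  ─────────────────
8│· · ♝ ♛ ♚ ♝ · ♜│8
7│♜ · ♟ ♟ ♟ ♟ · ·│7
6│♟ · ♞ · · · · ♞│6
5│· ♟ · · · · ♟ ♟│5
4│· ♙ · ♙ · ♗ · ·│4
3│♙ · · · · · ♙ ·│3
2│· · ♙ · ♙ ♙ · ♙│2
1│♖ ♘ · ♕ ♔ ♗ ♘ ♖│1
  ─────────────────
  a b c d e f g h


b1, g1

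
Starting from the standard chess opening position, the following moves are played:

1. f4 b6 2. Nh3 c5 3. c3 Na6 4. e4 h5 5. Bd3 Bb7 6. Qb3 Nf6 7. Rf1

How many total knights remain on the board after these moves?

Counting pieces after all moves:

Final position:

  a b c d e f g h
  ─────────────────
8│♜ · · ♛ ♚ ♝ · ♜│8
7│♟ ♝ · ♟ ♟ ♟ ♟ ·│7
6│♞ ♟ · · · ♞ · ·│6
5│· · ♟ · · · · ♟│5
4│· · · · ♙ ♙ · ·│4
3│· ♕ ♙ ♗ · · · ♘│3
2│♙ ♙ · ♙ · · ♙ ♙│2
1│♖ ♘ ♗ · ♔ ♖ · ·│1
  ─────────────────
  a b c d e f g h


4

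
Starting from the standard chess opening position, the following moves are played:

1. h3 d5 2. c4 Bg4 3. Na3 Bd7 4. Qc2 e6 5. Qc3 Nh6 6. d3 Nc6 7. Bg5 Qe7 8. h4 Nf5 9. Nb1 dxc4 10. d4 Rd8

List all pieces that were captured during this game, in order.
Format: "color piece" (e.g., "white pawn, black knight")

Tracking captures:
  dxc4: captured white pawn

white pawn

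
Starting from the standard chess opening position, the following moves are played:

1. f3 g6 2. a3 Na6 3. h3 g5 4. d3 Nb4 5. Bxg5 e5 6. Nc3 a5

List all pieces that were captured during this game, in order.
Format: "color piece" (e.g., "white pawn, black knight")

Tracking captures:
  Bxg5: captured black pawn

black pawn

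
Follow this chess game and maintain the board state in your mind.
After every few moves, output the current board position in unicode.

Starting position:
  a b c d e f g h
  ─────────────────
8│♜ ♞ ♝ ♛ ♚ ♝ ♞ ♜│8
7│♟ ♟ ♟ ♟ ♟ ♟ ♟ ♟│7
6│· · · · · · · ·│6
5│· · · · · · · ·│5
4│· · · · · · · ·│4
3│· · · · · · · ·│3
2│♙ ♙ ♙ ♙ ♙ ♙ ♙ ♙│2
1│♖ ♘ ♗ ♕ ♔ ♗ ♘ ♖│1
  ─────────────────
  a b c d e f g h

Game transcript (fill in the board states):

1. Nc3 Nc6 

  a b c d e f g h
  ─────────────────
8│♜ · ♝ ♛ ♚ ♝ ♞ ♜│8
7│♟ ♟ ♟ ♟ ♟ ♟ ♟ ♟│7
6│· · ♞ · · · · ·│6
5│· · · · · · · ·│5
4│· · · · · · · ·│4
3│· · ♘ · · · · ·│3
2│♙ ♙ ♙ ♙ ♙ ♙ ♙ ♙│2
1│♖ · ♗ ♕ ♔ ♗ ♘ ♖│1
  ─────────────────
  a b c d e f g h

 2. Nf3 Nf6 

  a b c d e f g h
  ─────────────────
8│♜ · ♝ ♛ ♚ ♝ · ♜│8
7│♟ ♟ ♟ ♟ ♟ ♟ ♟ ♟│7
6│· · ♞ · · ♞ · ·│6
5│· · · · · · · ·│5
4│· · · · · · · ·│4
3│· · ♘ · · ♘ · ·│3
2│♙ ♙ ♙ ♙ ♙ ♙ ♙ ♙│2
1│♖ · ♗ ♕ ♔ ♗ · ♖│1
  ─────────────────
  a b c d e f g h

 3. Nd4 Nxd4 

  a b c d e f g h
  ─────────────────
8│♜ · ♝ ♛ ♚ ♝ · ♜│8
7│♟ ♟ ♟ ♟ ♟ ♟ ♟ ♟│7
6│· · · · · ♞ · ·│6
5│· · · · · · · ·│5
4│· · · ♞ · · · ·│4
3│· · ♘ · · · · ·│3
2│♙ ♙ ♙ ♙ ♙ ♙ ♙ ♙│2
1│♖ · ♗ ♕ ♔ ♗ · ♖│1
  ─────────────────
  a b c d e f g h



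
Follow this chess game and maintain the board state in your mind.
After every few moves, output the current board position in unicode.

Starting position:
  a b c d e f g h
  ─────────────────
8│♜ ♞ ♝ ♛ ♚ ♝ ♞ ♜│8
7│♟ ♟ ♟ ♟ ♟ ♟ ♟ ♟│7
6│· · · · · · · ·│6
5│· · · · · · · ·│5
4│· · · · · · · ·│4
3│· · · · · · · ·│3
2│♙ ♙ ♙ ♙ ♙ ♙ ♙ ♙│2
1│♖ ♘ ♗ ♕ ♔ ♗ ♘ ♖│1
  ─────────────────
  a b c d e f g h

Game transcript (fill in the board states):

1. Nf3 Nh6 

  a b c d e f g h
  ─────────────────
8│♜ ♞ ♝ ♛ ♚ ♝ · ♜│8
7│♟ ♟ ♟ ♟ ♟ ♟ ♟ ♟│7
6│· · · · · · · ♞│6
5│· · · · · · · ·│5
4│· · · · · · · ·│4
3│· · · · · ♘ · ·│3
2│♙ ♙ ♙ ♙ ♙ ♙ ♙ ♙│2
1│♖ ♘ ♗ ♕ ♔ ♗ · ♖│1
  ─────────────────
  a b c d e f g h

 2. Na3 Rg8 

  a b c d e f g h
  ─────────────────
8│♜ ♞ ♝ ♛ ♚ ♝ ♜ ·│8
7│♟ ♟ ♟ ♟ ♟ ♟ ♟ ♟│7
6│· · · · · · · ♞│6
5│· · · · · · · ·│5
4│· · · · · · · ·│4
3│♘ · · · · ♘ · ·│3
2│♙ ♙ ♙ ♙ ♙ ♙ ♙ ♙│2
1│♖ · ♗ ♕ ♔ ♗ · ♖│1
  ─────────────────
  a b c d e f g h

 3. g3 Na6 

  a b c d e f g h
  ─────────────────
8│♜ · ♝ ♛ ♚ ♝ ♜ ·│8
7│♟ ♟ ♟ ♟ ♟ ♟ ♟ ♟│7
6│♞ · · · · · · ♞│6
5│· · · · · · · ·│5
4│· · · · · · · ·│4
3│♘ · · · · ♘ ♙ ·│3
2│♙ ♙ ♙ ♙ ♙ ♙ · ♙│2
1│♖ · ♗ ♕ ♔ ♗ · ♖│1
  ─────────────────
  a b c d e f g h

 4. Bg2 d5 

  a b c d e f g h
  ─────────────────
8│♜ · ♝ ♛ ♚ ♝ ♜ ·│8
7│♟ ♟ ♟ · ♟ ♟ ♟ ♟│7
6│♞ · · · · · · ♞│6
5│· · · ♟ · · · ·│5
4│· · · · · · · ·│4
3│♘ · · · · ♘ ♙ ·│3
2│♙ ♙ ♙ ♙ ♙ ♙ ♗ ♙│2
1│♖ · ♗ ♕ ♔ · · ♖│1
  ─────────────────
  a b c d e f g h

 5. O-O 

  a b c d e f g h
  ─────────────────
8│♜ · ♝ ♛ ♚ ♝ ♜ ·│8
7│♟ ♟ ♟ · ♟ ♟ ♟ ♟│7
6│♞ · · · · · · ♞│6
5│· · · ♟ · · · ·│5
4│· · · · · · · ·│4
3│♘ · · · · ♘ ♙ ·│3
2│♙ ♙ ♙ ♙ ♙ ♙ ♗ ♙│2
1│♖ · ♗ ♕ · ♖ ♔ ·│1
  ─────────────────
  a b c d e f g h


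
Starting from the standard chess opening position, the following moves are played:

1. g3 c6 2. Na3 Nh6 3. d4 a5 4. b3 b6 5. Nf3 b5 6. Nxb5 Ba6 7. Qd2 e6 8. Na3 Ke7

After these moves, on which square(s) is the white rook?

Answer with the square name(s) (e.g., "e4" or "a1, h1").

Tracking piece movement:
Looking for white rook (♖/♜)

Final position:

  a b c d e f g h
  ─────────────────
8│♜ ♞ · ♛ · ♝ · ♜│8
7│· · · ♟ ♚ ♟ ♟ ♟│7
6│♝ · ♟ · ♟ · · ♞│6
5│♟ · · · · · · ·│5
4│· · · ♙ · · · ·│4
3│♘ ♙ · · · ♘ ♙ ·│3
2│♙ · ♙ ♕ ♙ ♙ · ♙│2
1│♖ · ♗ · ♔ ♗ · ♖│1
  ─────────────────
  a b c d e f g h


a1, h1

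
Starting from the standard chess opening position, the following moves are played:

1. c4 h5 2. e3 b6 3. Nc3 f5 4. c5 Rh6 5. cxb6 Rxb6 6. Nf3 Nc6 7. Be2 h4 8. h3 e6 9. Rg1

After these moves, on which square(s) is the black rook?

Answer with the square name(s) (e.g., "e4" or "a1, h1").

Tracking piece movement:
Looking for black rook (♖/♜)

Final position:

  a b c d e f g h
  ─────────────────
8│♜ · ♝ ♛ ♚ ♝ ♞ ·│8
7│♟ · ♟ ♟ · · ♟ ·│7
6│· ♜ ♞ · ♟ · · ·│6
5│· · · · · ♟ · ·│5
4│· · · · · · · ♟│4
3│· · ♘ · ♙ ♘ · ♙│3
2│♙ ♙ · ♙ ♗ ♙ ♙ ·│2
1│♖ · ♗ ♕ ♔ · ♖ ·│1
  ─────────────────
  a b c d e f g h


a8, b6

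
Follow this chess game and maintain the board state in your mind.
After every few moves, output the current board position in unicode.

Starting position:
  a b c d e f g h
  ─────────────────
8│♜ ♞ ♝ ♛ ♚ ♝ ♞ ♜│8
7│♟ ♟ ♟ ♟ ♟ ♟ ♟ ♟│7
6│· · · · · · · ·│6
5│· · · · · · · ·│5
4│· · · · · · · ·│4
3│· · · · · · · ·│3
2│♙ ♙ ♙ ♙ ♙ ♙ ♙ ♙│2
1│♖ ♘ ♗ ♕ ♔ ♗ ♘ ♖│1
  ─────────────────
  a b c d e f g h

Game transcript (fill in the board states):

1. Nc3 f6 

  a b c d e f g h
  ─────────────────
8│♜ ♞ ♝ ♛ ♚ ♝ ♞ ♜│8
7│♟ ♟ ♟ ♟ ♟ · ♟ ♟│7
6│· · · · · ♟ · ·│6
5│· · · · · · · ·│5
4│· · · · · · · ·│4
3│· · ♘ · · · · ·│3
2│♙ ♙ ♙ ♙ ♙ ♙ ♙ ♙│2
1│♖ · ♗ ♕ ♔ ♗ ♘ ♖│1
  ─────────────────
  a b c d e f g h

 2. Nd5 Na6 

  a b c d e f g h
  ─────────────────
8│♜ · ♝ ♛ ♚ ♝ ♞ ♜│8
7│♟ ♟ ♟ ♟ ♟ · ♟ ♟│7
6│♞ · · · · ♟ · ·│6
5│· · · ♘ · · · ·│5
4│· · · · · · · ·│4
3│· · · · · · · ·│3
2│♙ ♙ ♙ ♙ ♙ ♙ ♙ ♙│2
1│♖ · ♗ ♕ ♔ ♗ ♘ ♖│1
  ─────────────────
  a b c d e f g h

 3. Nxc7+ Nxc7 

  a b c d e f g h
  ─────────────────
8│♜ · ♝ ♛ ♚ ♝ ♞ ♜│8
7│♟ ♟ ♞ ♟ ♟ · ♟ ♟│7
6│· · · · · ♟ · ·│6
5│· · · · · · · ·│5
4│· · · · · · · ·│4
3│· · · · · · · ·│3
2│♙ ♙ ♙ ♙ ♙ ♙ ♙ ♙│2
1│♖ · ♗ ♕ ♔ ♗ ♘ ♖│1
  ─────────────────
  a b c d e f g h

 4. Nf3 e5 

  a b c d e f g h
  ─────────────────
8│♜ · ♝ ♛ ♚ ♝ ♞ ♜│8
7│♟ ♟ ♞ ♟ · · ♟ ♟│7
6│· · · · · ♟ · ·│6
5│· · · · ♟ · · ·│5
4│· · · · · · · ·│4
3│· · · · · ♘ · ·│3
2│♙ ♙ ♙ ♙ ♙ ♙ ♙ ♙│2
1│♖ · ♗ ♕ ♔ ♗ · ♖│1
  ─────────────────
  a b c d e f g h

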